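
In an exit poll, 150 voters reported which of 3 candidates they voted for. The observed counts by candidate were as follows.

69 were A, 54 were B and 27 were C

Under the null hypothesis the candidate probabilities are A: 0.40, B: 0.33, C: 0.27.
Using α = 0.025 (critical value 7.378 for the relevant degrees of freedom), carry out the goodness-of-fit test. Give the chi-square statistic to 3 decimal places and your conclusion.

6.259; do not reject

Expected counts E_i = n·p_i: 150×0.40 = 60, 150×0.33 = 49.5, 150×0.27 = 40.5.
cat         O        E   (O−E)²/E
A          69       60     1.3500
B          54     49.5     0.4091
C          27     40.5     4.5000
Sum = 6.259
df = 2. Since 6.259 < 7.378, we do not reject H₀.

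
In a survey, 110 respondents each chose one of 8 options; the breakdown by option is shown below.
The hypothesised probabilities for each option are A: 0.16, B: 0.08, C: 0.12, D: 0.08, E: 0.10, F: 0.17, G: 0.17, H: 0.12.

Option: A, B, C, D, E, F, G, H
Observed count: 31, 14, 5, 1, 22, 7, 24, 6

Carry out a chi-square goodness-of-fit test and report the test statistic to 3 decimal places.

49.032

Expected counts E_i = n·p_i: 110×0.16 = 17.6, 110×0.08 = 8.8, 110×0.12 = 13.2, 110×0.08 = 8.8, 110×0.10 = 11, 110×0.17 = 18.7, 110×0.17 = 18.7, 110×0.12 = 13.2.
A: (31 − 17.6)²/17.6 = 179.56/17.6 = 10.2023
B: (14 − 8.8)²/8.8 = 27.04/8.8 = 3.0727
C: (5 − 13.2)²/13.2 = 67.24/13.2 = 5.0939
D: (1 − 8.8)²/8.8 = 60.84/8.8 = 6.9136
E: (22 − 11)²/11 = 121/11 = 11.0000
F: (7 − 18.7)²/18.7 = 136.89/18.7 = 7.3203
G: (24 − 18.7)²/18.7 = 28.09/18.7 = 1.5021
H: (6 − 13.2)²/13.2 = 51.84/13.2 = 3.9273
Sum = 49.032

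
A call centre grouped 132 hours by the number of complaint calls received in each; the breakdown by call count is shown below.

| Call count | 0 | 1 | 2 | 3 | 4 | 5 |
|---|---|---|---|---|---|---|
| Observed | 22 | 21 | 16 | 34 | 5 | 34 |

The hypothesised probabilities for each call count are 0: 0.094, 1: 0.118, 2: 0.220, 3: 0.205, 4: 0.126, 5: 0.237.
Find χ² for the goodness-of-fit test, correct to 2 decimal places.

25.31

Expected counts E_i = n·p_i: 132×0.094 = 12.408, 132×0.118 = 15.576, 132×0.220 = 29.04, 132×0.205 = 27.06, 132×0.126 = 16.632, 132×0.237 = 31.284.
cat         O        E   (O−E)²/E
0          22   12.408      7.415
1          21   15.576      1.889
2          16    29.04      5.855
3          34    27.06      1.780
4           5   16.632      8.135
5          34   31.284      0.236
Sum = 25.31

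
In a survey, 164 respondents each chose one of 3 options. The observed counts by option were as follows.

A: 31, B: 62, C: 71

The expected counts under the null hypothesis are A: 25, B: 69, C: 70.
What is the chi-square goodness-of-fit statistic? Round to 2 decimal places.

2.16

A: (31 − 25)²/25 = 36/25 = 1.440
B: (62 − 69)²/69 = 49/69 = 0.710
C: (71 − 70)²/70 = 1/70 = 0.014
Sum = 2.16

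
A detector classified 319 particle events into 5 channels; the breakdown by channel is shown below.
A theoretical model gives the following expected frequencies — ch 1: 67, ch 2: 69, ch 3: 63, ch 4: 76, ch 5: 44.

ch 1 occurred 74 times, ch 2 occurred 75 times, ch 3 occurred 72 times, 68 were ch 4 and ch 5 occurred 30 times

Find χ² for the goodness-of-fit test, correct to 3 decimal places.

7.835

ch 1: (74 − 67)²/67 = 49/67 = 0.7313
ch 2: (75 − 69)²/69 = 36/69 = 0.5217
ch 3: (72 − 63)²/63 = 81/63 = 1.2857
ch 4: (68 − 76)²/76 = 64/76 = 0.8421
ch 5: (30 − 44)²/44 = 196/44 = 4.4545
Sum = 7.835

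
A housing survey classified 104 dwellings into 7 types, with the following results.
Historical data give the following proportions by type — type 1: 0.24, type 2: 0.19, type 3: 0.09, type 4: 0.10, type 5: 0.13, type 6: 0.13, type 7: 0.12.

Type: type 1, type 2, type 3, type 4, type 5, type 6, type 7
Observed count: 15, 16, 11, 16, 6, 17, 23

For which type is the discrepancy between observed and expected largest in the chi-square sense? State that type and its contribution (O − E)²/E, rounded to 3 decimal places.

type 7, 8.868

Expected counts E_i = n·p_i: 104×0.24 = 24.96, 104×0.19 = 19.76, 104×0.09 = 9.36, 104×0.10 = 10.4, 104×0.13 = 13.52, 104×0.13 = 13.52, 104×0.12 = 12.48.
χ² = (15−24.96)²/24.96 + (16−19.76)²/19.76 + (11−9.36)²/9.36 + (16−10.4)²/10.4 + (6−13.52)²/13.52 + (17−13.52)²/13.52 + (23−12.48)²/12.48
   = 3.9744 + 0.7155 + 0.2874 + 3.0154 + 4.1827 + 0.8957 + 8.8678
The largest term is for type 7: 8.868.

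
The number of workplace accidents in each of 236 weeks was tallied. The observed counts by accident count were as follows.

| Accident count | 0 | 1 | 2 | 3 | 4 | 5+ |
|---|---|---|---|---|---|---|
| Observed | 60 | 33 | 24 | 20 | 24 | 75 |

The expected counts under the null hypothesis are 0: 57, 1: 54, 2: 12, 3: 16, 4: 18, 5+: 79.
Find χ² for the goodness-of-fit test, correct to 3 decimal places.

χ² = (60−57)²/57 + (33−54)²/54 + (24−12)²/12 + (20−16)²/16 + (24−18)²/18 + (75−79)²/79
   = 0.1579 + 8.1667 + 12.0000 + 1.0000 + 2.0000 + 0.2025
Sum = 23.527

23.527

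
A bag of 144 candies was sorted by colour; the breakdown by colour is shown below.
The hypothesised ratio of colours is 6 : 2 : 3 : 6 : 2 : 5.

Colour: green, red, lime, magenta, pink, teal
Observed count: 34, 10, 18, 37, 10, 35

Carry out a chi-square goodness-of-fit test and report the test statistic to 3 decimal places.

1.639

Ratio total = 24. Expected counts: 144×6/24 = 36, 144×2/24 = 12, 144×3/24 = 18, 144×6/24 = 36, 144×2/24 = 12, 144×5/24 = 30.
cat          O        E   (O−E)²/E
green       34       36     0.1111
red         10       12     0.3333
lime        18       18     0.0000
magenta     37       36     0.0278
pink        10       12     0.3333
teal        35       30     0.8333
Sum = 1.639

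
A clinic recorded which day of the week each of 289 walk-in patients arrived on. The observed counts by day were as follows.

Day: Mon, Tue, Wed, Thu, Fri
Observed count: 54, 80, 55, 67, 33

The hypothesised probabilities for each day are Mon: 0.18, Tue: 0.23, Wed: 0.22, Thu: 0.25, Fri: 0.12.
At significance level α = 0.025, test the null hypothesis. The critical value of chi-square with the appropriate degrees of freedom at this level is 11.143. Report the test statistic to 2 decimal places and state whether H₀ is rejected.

Expected counts E_i = n·p_i: 289×0.18 = 52.02, 289×0.23 = 66.47, 289×0.22 = 63.58, 289×0.25 = 72.25, 289×0.12 = 34.68.
χ² = (54−52.02)²/52.02 + (80−66.47)²/66.47 + (55−63.58)²/63.58 + (67−72.25)²/72.25 + (33−34.68)²/34.68
   = 0.075 + 2.754 + 1.158 + 0.381 + 0.081
Sum = 4.45
df = 4. Since 4.45 < 11.143, we do not reject H₀.

4.45; do not reject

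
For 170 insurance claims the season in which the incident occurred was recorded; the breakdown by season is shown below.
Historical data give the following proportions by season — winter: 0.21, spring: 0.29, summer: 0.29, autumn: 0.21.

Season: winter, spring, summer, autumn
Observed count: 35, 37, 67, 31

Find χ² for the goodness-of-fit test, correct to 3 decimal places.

10.056

Expected counts E_i = n·p_i: 170×0.21 = 35.7, 170×0.29 = 49.3, 170×0.29 = 49.3, 170×0.21 = 35.7.
cat         O        E   (O−E)²/E
winter     35     35.7     0.0137
spring     37     49.3     3.0688
summer     67     49.3     6.3548
autumn     31     35.7     0.6188
Sum = 10.056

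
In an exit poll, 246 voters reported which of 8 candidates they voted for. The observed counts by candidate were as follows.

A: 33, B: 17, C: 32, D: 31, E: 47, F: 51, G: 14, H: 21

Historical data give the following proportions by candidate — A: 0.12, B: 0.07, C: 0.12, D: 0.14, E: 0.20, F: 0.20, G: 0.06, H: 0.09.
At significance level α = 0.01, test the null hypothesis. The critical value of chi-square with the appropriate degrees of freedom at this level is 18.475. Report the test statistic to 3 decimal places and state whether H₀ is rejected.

Expected counts E_i = n·p_i: 246×0.12 = 29.52, 246×0.07 = 17.22, 246×0.12 = 29.52, 246×0.14 = 34.44, 246×0.20 = 49.2, 246×0.20 = 49.2, 246×0.06 = 14.76, 246×0.09 = 22.14.
A: (33 − 29.52)²/29.52 = 12.1104/29.52 = 0.4102
B: (17 − 17.22)²/17.22 = 0.0484/17.22 = 0.0028
C: (32 − 29.52)²/29.52 = 6.1504/29.52 = 0.2083
D: (31 − 34.44)²/34.44 = 11.8336/34.44 = 0.3436
E: (47 − 49.2)²/49.2 = 4.84/49.2 = 0.0984
F: (51 − 49.2)²/49.2 = 3.24/49.2 = 0.0659
G: (14 − 14.76)²/14.76 = 0.5776/14.76 = 0.0391
H: (21 − 22.14)²/22.14 = 1.2996/22.14 = 0.0587
Sum = 1.227
df = 7. Since 1.227 < 18.475, we do not reject H₀.

1.227; do not reject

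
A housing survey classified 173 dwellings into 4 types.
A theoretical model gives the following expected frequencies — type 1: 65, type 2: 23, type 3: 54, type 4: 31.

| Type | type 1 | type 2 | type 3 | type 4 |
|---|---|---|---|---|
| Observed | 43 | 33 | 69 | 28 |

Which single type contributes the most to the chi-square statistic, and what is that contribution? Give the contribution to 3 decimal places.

type 1: (43 − 65)²/65 = 484/65 = 7.4462
type 2: (33 − 23)²/23 = 100/23 = 4.3478
type 3: (69 − 54)²/54 = 225/54 = 4.1667
type 4: (28 − 31)²/31 = 9/31 = 0.2903
The largest term is for type 1: 7.446.

type 1, 7.446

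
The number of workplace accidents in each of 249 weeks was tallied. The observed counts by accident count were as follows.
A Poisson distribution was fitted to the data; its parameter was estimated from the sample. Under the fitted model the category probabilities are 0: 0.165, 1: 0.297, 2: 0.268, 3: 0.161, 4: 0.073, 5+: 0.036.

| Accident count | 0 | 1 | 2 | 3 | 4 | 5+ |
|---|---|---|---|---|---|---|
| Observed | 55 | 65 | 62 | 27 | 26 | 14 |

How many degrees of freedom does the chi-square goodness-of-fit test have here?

There are k = 6 categories and 1 parameter estimated from the data, so df = 6 − 1 − 1 = 4.

4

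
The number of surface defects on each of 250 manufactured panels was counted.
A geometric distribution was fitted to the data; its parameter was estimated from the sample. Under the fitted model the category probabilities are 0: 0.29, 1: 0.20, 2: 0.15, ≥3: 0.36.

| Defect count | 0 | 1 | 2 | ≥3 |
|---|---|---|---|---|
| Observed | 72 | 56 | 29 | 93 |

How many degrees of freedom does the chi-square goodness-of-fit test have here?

There are k = 4 categories and 1 parameter estimated from the data, so df = 4 − 1 − 1 = 2.

2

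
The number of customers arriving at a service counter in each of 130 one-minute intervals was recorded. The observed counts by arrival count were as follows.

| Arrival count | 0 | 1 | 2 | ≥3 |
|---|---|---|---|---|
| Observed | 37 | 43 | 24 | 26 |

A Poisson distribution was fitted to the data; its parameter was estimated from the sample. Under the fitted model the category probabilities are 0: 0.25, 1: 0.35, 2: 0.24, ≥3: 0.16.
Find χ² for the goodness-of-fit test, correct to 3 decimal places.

Expected counts E_i = n·p_i: 130×0.25 = 32.5, 130×0.35 = 45.5, 130×0.24 = 31.2, 130×0.16 = 20.8.
χ² = (37−32.5)²/32.5 + (43−45.5)²/45.5 + (24−31.2)²/31.2 + (26−20.8)²/20.8
   = 0.6231 + 0.1374 + 1.6615 + 1.3000
Sum = 3.722

3.722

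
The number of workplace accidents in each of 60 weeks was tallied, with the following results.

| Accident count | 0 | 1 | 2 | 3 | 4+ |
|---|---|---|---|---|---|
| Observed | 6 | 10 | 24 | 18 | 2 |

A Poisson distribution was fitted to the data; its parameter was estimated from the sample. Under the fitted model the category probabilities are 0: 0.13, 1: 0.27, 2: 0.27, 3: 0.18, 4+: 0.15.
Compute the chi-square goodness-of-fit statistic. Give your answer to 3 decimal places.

16.788

Expected counts E_i = n·p_i: 60×0.13 = 7.8, 60×0.27 = 16.2, 60×0.27 = 16.2, 60×0.18 = 10.8, 60×0.15 = 9.
χ² = (6−7.8)²/7.8 + (10−16.2)²/16.2 + (24−16.2)²/16.2 + (18−10.8)²/10.8 + (2−9)²/9
   = 0.4154 + 2.3728 + 3.7556 + 4.8000 + 5.4444
Sum = 16.788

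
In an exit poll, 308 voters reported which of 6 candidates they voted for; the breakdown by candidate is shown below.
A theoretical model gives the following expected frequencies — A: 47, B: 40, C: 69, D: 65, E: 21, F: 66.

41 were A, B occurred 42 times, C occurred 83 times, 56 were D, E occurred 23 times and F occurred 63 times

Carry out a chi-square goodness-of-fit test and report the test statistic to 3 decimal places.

5.280

χ² = (41−47)²/47 + (42−40)²/40 + (83−69)²/69 + (56−65)²/65 + (23−21)²/21 + (63−66)²/66
   = 0.7660 + 0.1000 + 2.8406 + 1.2462 + 0.1905 + 0.1364
Sum = 5.280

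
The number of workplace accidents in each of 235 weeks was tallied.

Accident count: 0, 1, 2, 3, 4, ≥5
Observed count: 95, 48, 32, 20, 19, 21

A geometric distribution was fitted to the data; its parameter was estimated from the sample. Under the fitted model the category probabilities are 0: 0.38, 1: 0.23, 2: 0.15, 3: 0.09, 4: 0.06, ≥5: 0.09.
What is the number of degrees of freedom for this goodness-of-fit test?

4

There are k = 6 categories and 1 parameter estimated from the data, so df = 6 − 1 − 1 = 4.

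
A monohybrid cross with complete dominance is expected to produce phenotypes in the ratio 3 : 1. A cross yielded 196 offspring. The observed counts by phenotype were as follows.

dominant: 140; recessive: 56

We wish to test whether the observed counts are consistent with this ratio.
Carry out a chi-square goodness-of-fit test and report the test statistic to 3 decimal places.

1.333

Ratio total = 4. Expected counts: 196×3/4 = 147, 196×1/4 = 49.
cat            O        E   (O−E)²/E
dominant     140      147     0.3333
recessive     56       49     1.0000
Sum = 1.333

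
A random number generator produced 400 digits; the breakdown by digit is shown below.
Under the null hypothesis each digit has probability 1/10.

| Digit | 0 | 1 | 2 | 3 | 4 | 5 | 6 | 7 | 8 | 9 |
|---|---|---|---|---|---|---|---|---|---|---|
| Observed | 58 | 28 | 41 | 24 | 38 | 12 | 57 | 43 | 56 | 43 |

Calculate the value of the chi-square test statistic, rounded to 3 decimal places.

51.900

Under H₀ each category has probability 1/10, so each expected count is 400/10 = 40.
χ² = (58−40)²/40 + (28−40)²/40 + (41−40)²/40 + (24−40)²/40 + (38−40)²/40 + (12−40)²/40 + (57−40)²/40 + (43−40)²/40 + (56−40)²/40 + (43−40)²/40
   = 8.1000 + 3.6000 + 0.0250 + 6.4000 + 0.1000 + 19.6000 + 7.2250 + 0.2250 + 6.4000 + 0.2250
Sum = 51.900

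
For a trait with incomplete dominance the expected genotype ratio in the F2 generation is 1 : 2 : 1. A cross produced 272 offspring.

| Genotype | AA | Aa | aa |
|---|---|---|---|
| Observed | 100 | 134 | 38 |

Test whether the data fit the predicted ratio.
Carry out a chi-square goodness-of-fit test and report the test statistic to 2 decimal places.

28.32

Ratio total = 4. Expected counts: 272×1/4 = 68, 272×2/4 = 136, 272×1/4 = 68.
χ² = (100−68)²/68 + (134−136)²/136 + (38−68)²/68
   = 15.059 + 0.029 + 13.235
Sum = 28.32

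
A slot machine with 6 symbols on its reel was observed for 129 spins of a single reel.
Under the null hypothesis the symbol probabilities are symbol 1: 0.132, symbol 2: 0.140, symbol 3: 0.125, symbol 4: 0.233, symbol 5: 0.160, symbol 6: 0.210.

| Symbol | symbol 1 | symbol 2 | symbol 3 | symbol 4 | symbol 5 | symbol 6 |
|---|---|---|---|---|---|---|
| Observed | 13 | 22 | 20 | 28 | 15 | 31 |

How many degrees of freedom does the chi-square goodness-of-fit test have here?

5

There are k = 6 categories and no parameters were estimated from the data, so df = 6 − 1 = 5.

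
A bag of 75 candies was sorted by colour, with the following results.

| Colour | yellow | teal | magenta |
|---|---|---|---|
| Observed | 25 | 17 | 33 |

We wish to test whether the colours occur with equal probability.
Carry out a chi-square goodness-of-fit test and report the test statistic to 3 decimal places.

5.120

Under H₀ each category has probability 1/3, so each expected count is 75/3 = 25.
cat          O        E   (O−E)²/E
yellow      25       25     0.0000
teal        17       25     2.5600
magenta     33       25     2.5600
Sum = 5.120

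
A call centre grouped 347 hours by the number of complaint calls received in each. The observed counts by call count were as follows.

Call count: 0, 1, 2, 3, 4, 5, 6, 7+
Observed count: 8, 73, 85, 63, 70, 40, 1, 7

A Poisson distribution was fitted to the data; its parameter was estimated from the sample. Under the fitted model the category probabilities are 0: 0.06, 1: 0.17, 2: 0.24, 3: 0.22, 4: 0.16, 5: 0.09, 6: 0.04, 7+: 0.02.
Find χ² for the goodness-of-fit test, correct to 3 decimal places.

Expected counts E_i = n·p_i: 347×0.06 = 20.82, 347×0.17 = 58.99, 347×0.24 = 83.28, 347×0.22 = 76.34, 347×0.16 = 55.52, 347×0.09 = 31.23, 347×0.04 = 13.88, 347×0.02 = 6.94.
cat         O        E   (O−E)²/E
0           8    20.82     7.8940
1          73    58.99     3.3273
2          85    83.28     0.0355
3          63    76.34     2.3311
4          70    55.52     3.7765
5          40    31.23     2.4628
6           1    13.88    11.9520
7+          7     6.94     0.0005
Sum = 31.780

31.780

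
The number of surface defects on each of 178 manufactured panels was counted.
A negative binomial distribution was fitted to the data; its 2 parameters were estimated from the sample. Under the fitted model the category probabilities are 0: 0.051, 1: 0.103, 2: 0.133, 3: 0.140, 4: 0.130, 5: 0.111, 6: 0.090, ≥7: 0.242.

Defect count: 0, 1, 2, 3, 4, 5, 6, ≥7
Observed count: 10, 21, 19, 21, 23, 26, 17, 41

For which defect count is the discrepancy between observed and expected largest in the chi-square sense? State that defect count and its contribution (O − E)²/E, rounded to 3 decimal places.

5, 1.972

Expected counts E_i = n·p_i: 178×0.051 = 9.078, 178×0.103 = 18.334, 178×0.133 = 23.674, 178×0.140 = 24.92, 178×0.130 = 23.14, 178×0.111 = 19.758, 178×0.090 = 16.02, 178×0.242 = 43.076.
χ² = (10−9.078)²/9.078 + (21−18.334)²/18.334 + (19−23.674)²/23.674 + (21−24.92)²/24.92 + (23−23.14)²/23.14 + (26−19.758)²/19.758 + (17−16.02)²/16.02 + (41−43.076)²/43.076
   = 0.0936 + 0.3877 + 0.9228 + 0.6166 + 0.0008 + 1.9720 + 0.0600 + 0.1001
The largest term is for 5: 1.972.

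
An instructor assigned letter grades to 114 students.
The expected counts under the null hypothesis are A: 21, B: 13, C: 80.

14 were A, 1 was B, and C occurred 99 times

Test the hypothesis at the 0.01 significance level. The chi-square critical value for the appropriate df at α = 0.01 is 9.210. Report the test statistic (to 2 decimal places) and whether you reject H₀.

χ² = (14−21)²/21 + (1−13)²/13 + (99−80)²/80
   = 2.333 + 11.077 + 4.513
Sum = 17.92
df = 2. Since 17.92 > 9.210, we reject H₀.

17.92; reject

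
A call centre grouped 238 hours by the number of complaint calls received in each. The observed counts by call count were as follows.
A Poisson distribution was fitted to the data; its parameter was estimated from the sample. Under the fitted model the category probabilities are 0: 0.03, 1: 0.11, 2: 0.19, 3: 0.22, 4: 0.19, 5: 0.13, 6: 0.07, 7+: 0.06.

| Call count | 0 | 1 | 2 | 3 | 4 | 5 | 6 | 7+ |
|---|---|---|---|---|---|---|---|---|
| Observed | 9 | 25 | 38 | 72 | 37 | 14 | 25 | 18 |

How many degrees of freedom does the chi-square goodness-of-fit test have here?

There are k = 8 categories and 1 parameter estimated from the data, so df = 8 − 1 − 1 = 6.

6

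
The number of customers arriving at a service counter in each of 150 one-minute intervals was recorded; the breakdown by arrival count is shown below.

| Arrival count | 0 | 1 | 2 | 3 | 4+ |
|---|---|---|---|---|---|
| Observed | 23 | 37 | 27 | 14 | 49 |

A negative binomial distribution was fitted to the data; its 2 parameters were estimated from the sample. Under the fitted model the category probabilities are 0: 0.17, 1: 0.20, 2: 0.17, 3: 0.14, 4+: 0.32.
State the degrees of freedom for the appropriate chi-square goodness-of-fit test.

There are k = 5 categories and 2 parameters estimated from the data, so df = 5 − 1 − 2 = 2.

2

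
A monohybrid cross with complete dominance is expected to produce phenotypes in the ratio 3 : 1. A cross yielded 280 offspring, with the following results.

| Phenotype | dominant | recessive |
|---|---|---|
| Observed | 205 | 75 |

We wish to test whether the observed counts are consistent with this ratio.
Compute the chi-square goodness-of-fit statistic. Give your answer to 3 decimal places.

Ratio total = 4. Expected counts: 280×3/4 = 210, 280×1/4 = 70.
cat            O        E   (O−E)²/E
dominant     205      210     0.1190
recessive     75       70     0.3571
Sum = 0.476

0.476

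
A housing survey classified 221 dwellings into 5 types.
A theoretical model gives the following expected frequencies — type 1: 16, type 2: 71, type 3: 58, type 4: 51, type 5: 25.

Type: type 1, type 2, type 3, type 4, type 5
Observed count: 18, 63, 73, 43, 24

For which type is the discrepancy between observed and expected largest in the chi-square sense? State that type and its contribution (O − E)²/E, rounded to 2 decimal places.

cat         O        E   (O−E)²/E
type 1     18       16      0.250
type 2     63       71      0.901
type 3     73       58      3.879
type 4     43       51      1.255
type 5     24       25      0.040
The largest term is for type 3: 3.88.

type 3, 3.88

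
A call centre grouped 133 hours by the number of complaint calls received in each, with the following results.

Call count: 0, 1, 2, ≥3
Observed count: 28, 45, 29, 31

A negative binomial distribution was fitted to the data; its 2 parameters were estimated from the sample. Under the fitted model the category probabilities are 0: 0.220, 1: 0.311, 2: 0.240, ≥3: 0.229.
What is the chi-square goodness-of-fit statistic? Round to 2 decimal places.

0.65

Expected counts E_i = n·p_i: 133×0.220 = 29.26, 133×0.311 = 41.363, 133×0.240 = 31.92, 133×0.229 = 30.457.
0: (28 − 29.26)²/29.26 = 1.5876/29.26 = 0.054
1: (45 − 41.363)²/41.363 = 13.227769/41.363 = 0.320
2: (29 − 31.92)²/31.92 = 8.5264/31.92 = 0.267
≥3: (31 − 30.457)²/30.457 = 0.294849/30.457 = 0.010
Sum = 0.65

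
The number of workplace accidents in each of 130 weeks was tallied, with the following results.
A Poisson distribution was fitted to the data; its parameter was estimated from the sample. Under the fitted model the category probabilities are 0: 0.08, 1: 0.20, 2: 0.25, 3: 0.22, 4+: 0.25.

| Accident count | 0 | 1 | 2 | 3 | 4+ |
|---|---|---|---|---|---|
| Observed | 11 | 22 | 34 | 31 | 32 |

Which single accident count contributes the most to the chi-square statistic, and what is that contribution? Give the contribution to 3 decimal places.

Expected counts E_i = n·p_i: 130×0.08 = 10.4, 130×0.20 = 26, 130×0.25 = 32.5, 130×0.22 = 28.6, 130×0.25 = 32.5.
χ² = (11−10.4)²/10.4 + (22−26)²/26 + (34−32.5)²/32.5 + (31−28.6)²/28.6 + (32−32.5)²/32.5
   = 0.0346 + 0.6154 + 0.0692 + 0.2014 + 0.0077
The largest term is for 1: 0.615.

1, 0.615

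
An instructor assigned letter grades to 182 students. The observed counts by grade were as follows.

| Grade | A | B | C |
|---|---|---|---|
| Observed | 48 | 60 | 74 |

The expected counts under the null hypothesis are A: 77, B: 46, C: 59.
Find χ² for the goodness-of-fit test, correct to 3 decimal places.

cat         O        E   (O−E)²/E
A          48       77    10.9221
B          60       46     4.2609
C          74       59     3.8136
Sum = 18.997

18.997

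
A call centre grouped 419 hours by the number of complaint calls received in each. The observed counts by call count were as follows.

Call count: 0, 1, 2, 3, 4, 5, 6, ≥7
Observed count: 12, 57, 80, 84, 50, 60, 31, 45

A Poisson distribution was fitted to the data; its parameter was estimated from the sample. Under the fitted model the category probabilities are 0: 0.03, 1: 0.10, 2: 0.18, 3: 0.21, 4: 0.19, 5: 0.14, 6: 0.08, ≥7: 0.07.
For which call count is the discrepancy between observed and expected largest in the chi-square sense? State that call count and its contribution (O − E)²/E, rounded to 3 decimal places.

4, 11.013

Expected counts E_i = n·p_i: 419×0.03 = 12.57, 419×0.10 = 41.9, 419×0.18 = 75.42, 419×0.21 = 87.99, 419×0.19 = 79.61, 419×0.14 = 58.66, 419×0.08 = 33.52, 419×0.07 = 29.33.
χ² = (12−12.57)²/12.57 + (57−41.9)²/41.9 + (80−75.42)²/75.42 + (84−87.99)²/87.99 + (50−79.61)²/79.61 + (60−58.66)²/58.66 + (31−33.52)²/33.52 + (45−29.33)²/29.33
   = 0.0258 + 5.4418 + 0.2781 + 0.1809 + 11.0131 + 0.0306 + 0.1895 + 8.3719
The largest term is for 4: 11.013.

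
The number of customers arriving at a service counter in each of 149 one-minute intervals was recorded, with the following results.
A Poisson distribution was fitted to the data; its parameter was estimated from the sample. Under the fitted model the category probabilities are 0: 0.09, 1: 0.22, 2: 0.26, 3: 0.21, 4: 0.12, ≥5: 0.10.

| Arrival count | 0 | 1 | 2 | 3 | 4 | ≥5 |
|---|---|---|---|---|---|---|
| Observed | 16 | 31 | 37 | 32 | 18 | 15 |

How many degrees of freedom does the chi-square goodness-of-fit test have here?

There are k = 6 categories and 1 parameter estimated from the data, so df = 6 − 1 − 1 = 4.

4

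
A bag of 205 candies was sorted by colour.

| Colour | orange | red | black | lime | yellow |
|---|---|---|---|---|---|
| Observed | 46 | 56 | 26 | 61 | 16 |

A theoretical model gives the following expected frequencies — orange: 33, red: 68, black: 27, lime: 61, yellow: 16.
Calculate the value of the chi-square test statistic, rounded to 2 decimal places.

χ² = (46−33)²/33 + (56−68)²/68 + (26−27)²/27 + (61−61)²/61 + (16−16)²/16
   = 5.121 + 2.118 + 0.037 + 0.000 + 0.000
Sum = 7.28

7.28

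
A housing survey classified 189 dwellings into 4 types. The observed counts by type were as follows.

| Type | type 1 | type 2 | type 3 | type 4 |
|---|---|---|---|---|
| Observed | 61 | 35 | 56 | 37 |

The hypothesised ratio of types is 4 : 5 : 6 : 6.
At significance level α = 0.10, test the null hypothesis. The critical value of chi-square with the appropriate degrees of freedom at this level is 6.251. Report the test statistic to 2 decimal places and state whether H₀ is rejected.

25.01; reject

Ratio total = 21. Expected counts: 189×4/21 = 36, 189×5/21 = 45, 189×6/21 = 54, 189×6/21 = 54.
cat         O        E   (O−E)²/E
type 1     61       36     17.361
type 2     35       45      2.222
type 3     56       54      0.074
type 4     37       54      5.352
Sum = 25.01
df = 3. Since 25.01 > 6.251, we reject H₀.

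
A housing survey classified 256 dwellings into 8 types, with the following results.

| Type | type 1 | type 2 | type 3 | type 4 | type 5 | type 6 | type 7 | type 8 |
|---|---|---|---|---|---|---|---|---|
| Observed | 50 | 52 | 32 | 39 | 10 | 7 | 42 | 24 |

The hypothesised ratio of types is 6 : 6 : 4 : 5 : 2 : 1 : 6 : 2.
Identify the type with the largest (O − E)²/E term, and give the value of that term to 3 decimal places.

Ratio total = 32. Expected counts: 256×6/32 = 48, 256×6/32 = 48, 256×4/32 = 32, 256×5/32 = 40, 256×2/32 = 16, 256×1/32 = 8, 256×6/32 = 48, 256×2/32 = 16.
χ² = (50−48)²/48 + (52−48)²/48 + (32−32)²/32 + (39−40)²/40 + (10−16)²/16 + (7−8)²/8 + (42−48)²/48 + (24−16)²/16
   = 0.0833 + 0.3333 + 0.0000 + 0.0250 + 2.2500 + 0.1250 + 0.7500 + 4.0000
The largest term is for type 8: 4.000.

type 8, 4.000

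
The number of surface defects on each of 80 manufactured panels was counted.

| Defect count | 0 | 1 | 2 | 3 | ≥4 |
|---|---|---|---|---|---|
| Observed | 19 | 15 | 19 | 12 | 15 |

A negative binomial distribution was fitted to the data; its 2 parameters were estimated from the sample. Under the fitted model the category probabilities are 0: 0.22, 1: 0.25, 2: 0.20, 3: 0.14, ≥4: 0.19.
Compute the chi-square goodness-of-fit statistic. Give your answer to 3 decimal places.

1.984

Expected counts E_i = n·p_i: 80×0.22 = 17.6, 80×0.25 = 20, 80×0.20 = 16, 80×0.14 = 11.2, 80×0.19 = 15.2.
χ² = (19−17.6)²/17.6 + (15−20)²/20 + (19−16)²/16 + (12−11.2)²/11.2 + (15−15.2)²/15.2
   = 0.1114 + 1.2500 + 0.5625 + 0.0571 + 0.0026
Sum = 1.984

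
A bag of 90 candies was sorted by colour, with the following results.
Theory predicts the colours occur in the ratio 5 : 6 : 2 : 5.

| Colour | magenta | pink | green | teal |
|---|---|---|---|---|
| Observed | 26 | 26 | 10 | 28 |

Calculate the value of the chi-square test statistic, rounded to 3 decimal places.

Ratio total = 18. Expected counts: 90×5/18 = 25, 90×6/18 = 30, 90×2/18 = 10, 90×5/18 = 25.
χ² = (26−25)²/25 + (26−30)²/30 + (10−10)²/10 + (28−25)²/25
   = 0.0400 + 0.5333 + 0.0000 + 0.3600
Sum = 0.933

0.933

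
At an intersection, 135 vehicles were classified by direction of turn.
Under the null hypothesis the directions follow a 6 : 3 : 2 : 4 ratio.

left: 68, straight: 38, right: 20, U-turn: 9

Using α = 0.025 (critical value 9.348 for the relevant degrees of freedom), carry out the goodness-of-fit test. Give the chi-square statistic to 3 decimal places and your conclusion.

28.583; reject

Ratio total = 15. Expected counts: 135×6/15 = 54, 135×3/15 = 27, 135×2/15 = 18, 135×4/15 = 36.
χ² = (68−54)²/54 + (38−27)²/27 + (20−18)²/18 + (9−36)²/36
   = 3.6296 + 4.4815 + 0.2222 + 20.2500
Sum = 28.583
df = 3. Since 28.583 > 9.348, we reject H₀.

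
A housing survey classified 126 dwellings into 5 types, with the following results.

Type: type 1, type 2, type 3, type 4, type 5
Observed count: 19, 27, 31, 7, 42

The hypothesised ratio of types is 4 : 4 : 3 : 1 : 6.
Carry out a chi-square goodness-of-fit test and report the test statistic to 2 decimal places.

Ratio total = 18. Expected counts: 126×4/18 = 28, 126×4/18 = 28, 126×3/18 = 21, 126×1/18 = 7, 126×6/18 = 42.
cat         O        E   (O−E)²/E
type 1     19       28      2.893
type 2     27       28      0.036
type 3     31       21      4.762
type 4      7        7      0.000
type 5     42       42      0.000
Sum = 7.69

7.69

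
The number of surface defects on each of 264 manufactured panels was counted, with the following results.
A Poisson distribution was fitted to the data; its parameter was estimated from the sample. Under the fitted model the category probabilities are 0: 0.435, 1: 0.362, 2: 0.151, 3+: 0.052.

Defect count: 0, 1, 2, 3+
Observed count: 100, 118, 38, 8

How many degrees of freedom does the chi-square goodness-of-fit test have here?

There are k = 4 categories and 1 parameter estimated from the data, so df = 4 − 1 − 1 = 2.

2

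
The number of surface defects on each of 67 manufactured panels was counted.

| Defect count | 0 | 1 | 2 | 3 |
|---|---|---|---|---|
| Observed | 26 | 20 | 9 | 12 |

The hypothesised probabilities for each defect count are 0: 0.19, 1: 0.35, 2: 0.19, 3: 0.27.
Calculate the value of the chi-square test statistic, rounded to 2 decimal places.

17.48

Expected counts E_i = n·p_i: 67×0.19 = 12.73, 67×0.35 = 23.45, 67×0.19 = 12.73, 67×0.27 = 18.09.
χ² = (26−12.73)²/12.73 + (20−23.45)²/23.45 + (9−12.73)²/12.73 + (12−18.09)²/18.09
   = 13.833 + 0.508 + 1.093 + 2.050
Sum = 17.48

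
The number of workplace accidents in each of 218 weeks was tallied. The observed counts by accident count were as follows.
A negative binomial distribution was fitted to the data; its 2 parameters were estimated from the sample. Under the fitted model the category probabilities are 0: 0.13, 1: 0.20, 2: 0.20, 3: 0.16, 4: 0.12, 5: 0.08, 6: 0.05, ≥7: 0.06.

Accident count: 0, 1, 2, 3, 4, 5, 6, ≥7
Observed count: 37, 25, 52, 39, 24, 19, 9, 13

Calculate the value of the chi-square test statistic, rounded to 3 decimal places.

Expected counts E_i = n·p_i: 218×0.13 = 28.34, 218×0.20 = 43.6, 218×0.20 = 43.6, 218×0.16 = 34.88, 218×0.12 = 26.16, 218×0.08 = 17.44, 218×0.05 = 10.9, 218×0.06 = 13.08.
χ² = (37−28.34)²/28.34 + (25−43.6)²/43.6 + (52−43.6)²/43.6 + (39−34.88)²/34.88 + (24−26.16)²/26.16 + (19−17.44)²/17.44 + (9−10.9)²/10.9 + (13−13.08)²/13.08
   = 2.6463 + 7.9349 + 1.6183 + 0.4867 + 0.1783 + 0.1395 + 0.3312 + 0.0005
Sum = 13.336

13.336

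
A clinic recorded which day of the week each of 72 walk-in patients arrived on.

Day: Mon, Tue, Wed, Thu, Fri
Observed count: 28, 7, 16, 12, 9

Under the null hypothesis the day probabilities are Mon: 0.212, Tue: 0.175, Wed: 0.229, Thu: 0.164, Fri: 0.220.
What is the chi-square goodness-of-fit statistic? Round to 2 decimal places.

Expected counts E_i = n·p_i: 72×0.212 = 15.264, 72×0.175 = 12.6, 72×0.229 = 16.488, 72×0.164 = 11.808, 72×0.220 = 15.84.
Mon: (28 − 15.264)²/15.264 = 162.205696/15.264 = 10.627
Tue: (7 − 12.6)²/12.6 = 31.36/12.6 = 2.489
Wed: (16 − 16.488)²/16.488 = 0.238144/16.488 = 0.014
Thu: (12 − 11.808)²/11.808 = 0.036864/11.808 = 0.003
Fri: (9 − 15.84)²/15.84 = 46.7856/15.84 = 2.954
Sum = 16.09

16.09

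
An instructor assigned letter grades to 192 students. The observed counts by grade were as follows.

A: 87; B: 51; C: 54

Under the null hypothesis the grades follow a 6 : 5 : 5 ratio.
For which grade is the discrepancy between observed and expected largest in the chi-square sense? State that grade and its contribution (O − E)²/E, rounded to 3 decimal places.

Ratio total = 16. Expected counts: 192×6/16 = 72, 192×5/16 = 60, 192×5/16 = 60.
cat         O        E   (O−E)²/E
A          87       72     3.1250
B          51       60     1.3500
C          54       60     0.6000
The largest term is for A: 3.125.

A, 3.125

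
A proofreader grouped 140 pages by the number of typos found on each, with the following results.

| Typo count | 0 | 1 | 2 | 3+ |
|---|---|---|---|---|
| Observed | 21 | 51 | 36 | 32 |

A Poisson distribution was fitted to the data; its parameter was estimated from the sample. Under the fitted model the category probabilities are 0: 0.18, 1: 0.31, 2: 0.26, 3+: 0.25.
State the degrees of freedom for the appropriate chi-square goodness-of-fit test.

There are k = 4 categories and 1 parameter estimated from the data, so df = 4 − 1 − 1 = 2.

2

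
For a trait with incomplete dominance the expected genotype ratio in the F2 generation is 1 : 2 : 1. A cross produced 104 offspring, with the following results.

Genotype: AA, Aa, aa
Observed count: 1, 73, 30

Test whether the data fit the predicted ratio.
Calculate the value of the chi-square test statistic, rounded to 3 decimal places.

Ratio total = 4. Expected counts: 104×1/4 = 26, 104×2/4 = 52, 104×1/4 = 26.
cat         O        E   (O−E)²/E
AA          1       26    24.0385
Aa         73       52     8.4808
aa         30       26     0.6154
Sum = 33.135

33.135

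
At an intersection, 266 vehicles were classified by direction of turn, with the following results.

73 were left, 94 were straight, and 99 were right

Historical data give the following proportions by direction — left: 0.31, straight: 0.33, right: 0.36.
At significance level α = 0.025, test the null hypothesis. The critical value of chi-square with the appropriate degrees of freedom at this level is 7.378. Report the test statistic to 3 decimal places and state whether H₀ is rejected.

Expected counts E_i = n·p_i: 266×0.31 = 82.46, 266×0.33 = 87.78, 266×0.36 = 95.76.
left: (73 − 82.46)²/82.46 = 89.4916/82.46 = 1.0853
straight: (94 − 87.78)²/87.78 = 38.6884/87.78 = 0.4407
right: (99 − 95.76)²/95.76 = 10.4976/95.76 = 0.1096
Sum = 1.636
df = 2. Since 1.636 < 7.378, we do not reject H₀.

1.636; do not reject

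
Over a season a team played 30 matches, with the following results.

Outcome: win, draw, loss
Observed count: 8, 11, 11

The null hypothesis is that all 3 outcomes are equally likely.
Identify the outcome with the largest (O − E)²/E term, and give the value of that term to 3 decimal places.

win, 0.400

Expected count for each of the 3 categories: 30/3 = 10.
cat         O        E   (O−E)²/E
win         8       10     0.4000
draw       11       10     0.1000
loss       11       10     0.1000
The largest term is for win: 0.400.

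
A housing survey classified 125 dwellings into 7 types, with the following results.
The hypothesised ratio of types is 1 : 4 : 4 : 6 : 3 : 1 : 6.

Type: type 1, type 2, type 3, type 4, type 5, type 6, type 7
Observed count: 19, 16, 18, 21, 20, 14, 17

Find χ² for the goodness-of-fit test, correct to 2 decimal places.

66.40

Ratio total = 25. Expected counts: 125×1/25 = 5, 125×4/25 = 20, 125×4/25 = 20, 125×6/25 = 30, 125×3/25 = 15, 125×1/25 = 5, 125×6/25 = 30.
type 1: (19 − 5)²/5 = 196/5 = 39.200
type 2: (16 − 20)²/20 = 16/20 = 0.800
type 3: (18 − 20)²/20 = 4/20 = 0.200
type 4: (21 − 30)²/30 = 81/30 = 2.700
type 5: (20 − 15)²/15 = 25/15 = 1.667
type 6: (14 − 5)²/5 = 81/5 = 16.200
type 7: (17 − 30)²/30 = 169/30 = 5.633
Sum = 66.40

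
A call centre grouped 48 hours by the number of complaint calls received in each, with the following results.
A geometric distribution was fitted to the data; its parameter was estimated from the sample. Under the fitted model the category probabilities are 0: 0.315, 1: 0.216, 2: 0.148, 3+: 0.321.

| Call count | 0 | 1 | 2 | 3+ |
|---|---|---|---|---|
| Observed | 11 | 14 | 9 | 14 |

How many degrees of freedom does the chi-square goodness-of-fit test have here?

2

There are k = 4 categories and 1 parameter estimated from the data, so df = 4 − 1 − 1 = 2.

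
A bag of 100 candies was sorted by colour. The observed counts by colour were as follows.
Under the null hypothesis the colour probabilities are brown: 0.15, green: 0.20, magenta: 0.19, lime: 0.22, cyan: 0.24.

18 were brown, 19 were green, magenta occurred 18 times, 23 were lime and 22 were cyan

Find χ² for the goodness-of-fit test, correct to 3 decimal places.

Expected counts E_i = n·p_i: 100×0.15 = 15, 100×0.20 = 20, 100×0.19 = 19, 100×0.22 = 22, 100×0.24 = 24.
brown: (18 − 15)²/15 = 9/15 = 0.6000
green: (19 − 20)²/20 = 1/20 = 0.0500
magenta: (18 − 19)²/19 = 1/19 = 0.0526
lime: (23 − 22)²/22 = 1/22 = 0.0455
cyan: (22 − 24)²/24 = 4/24 = 0.1667
Sum = 0.915

0.915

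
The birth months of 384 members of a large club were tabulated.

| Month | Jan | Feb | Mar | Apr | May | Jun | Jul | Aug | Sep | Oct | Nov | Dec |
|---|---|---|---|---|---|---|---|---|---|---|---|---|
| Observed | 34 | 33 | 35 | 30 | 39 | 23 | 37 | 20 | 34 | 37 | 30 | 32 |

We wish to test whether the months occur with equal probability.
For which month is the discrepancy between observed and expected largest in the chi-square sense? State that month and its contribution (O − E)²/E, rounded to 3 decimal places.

Aug, 4.500

Under H₀ each category has probability 1/12, so each expected count is 384/12 = 32.
χ² = (34−32)²/32 + (33−32)²/32 + (35−32)²/32 + (30−32)²/32 + (39−32)²/32 + (23−32)²/32 + (37−32)²/32 + (20−32)²/32 + (34−32)²/32 + (37−32)²/32 + (30−32)²/32 + (32−32)²/32
   = 0.1250 + 0.0313 + 0.2813 + 0.1250 + 1.5313 + 2.5313 + 0.7813 + 4.5000 + 0.1250 + 0.7813 + 0.1250 + 0.0000
The largest term is for Aug: 4.500.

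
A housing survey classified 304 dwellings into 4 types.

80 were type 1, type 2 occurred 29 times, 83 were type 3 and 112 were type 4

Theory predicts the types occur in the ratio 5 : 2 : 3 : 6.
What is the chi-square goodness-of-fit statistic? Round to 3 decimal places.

16.395

Ratio total = 16. Expected counts: 304×5/16 = 95, 304×2/16 = 38, 304×3/16 = 57, 304×6/16 = 114.
type 1: (80 − 95)²/95 = 225/95 = 2.3684
type 2: (29 − 38)²/38 = 81/38 = 2.1316
type 3: (83 − 57)²/57 = 676/57 = 11.8596
type 4: (112 − 114)²/114 = 4/114 = 0.0351
Sum = 16.395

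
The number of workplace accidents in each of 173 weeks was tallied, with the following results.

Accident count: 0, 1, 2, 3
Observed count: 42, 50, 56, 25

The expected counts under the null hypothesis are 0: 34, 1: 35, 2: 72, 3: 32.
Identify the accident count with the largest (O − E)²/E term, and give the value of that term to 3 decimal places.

0: (42 − 34)²/34 = 64/34 = 1.8824
1: (50 − 35)²/35 = 225/35 = 6.4286
2: (56 − 72)²/72 = 256/72 = 3.5556
3: (25 − 32)²/32 = 49/32 = 1.5313
The largest term is for 1: 6.429.

1, 6.429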